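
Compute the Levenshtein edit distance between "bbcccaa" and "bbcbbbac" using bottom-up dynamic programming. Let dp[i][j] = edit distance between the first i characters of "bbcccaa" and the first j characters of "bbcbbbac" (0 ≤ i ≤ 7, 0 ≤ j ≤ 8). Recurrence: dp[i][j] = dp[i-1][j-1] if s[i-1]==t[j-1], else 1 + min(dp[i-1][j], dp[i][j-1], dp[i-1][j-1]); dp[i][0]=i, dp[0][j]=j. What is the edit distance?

   ''  b  b  c  b  b  b  a  c
''  0  1  2  3  4  5  6  7  8
 b  1  0  1  2  3  4  5  6  7
 b  2  1  0  1  2  3  4  5  6
 c  3  2  1  0  1  2  3  4  5
 c  4  3  2  1  1  2  3  4  4
 c  5  4  3  2  2  2  3  4  4
 a  6  5  4  3  3  3  3  3  4
 a  7  6  5  4  4  4  4  3  4

4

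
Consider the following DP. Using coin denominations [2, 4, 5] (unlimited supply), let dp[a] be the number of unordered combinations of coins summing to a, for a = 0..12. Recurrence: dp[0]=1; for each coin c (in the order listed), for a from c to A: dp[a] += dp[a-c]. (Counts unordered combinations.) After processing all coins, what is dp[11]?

after  coin     0     1     2     3     4     5     6     7     8     9    10    11    12
          2     1     0     1     0     1     0     1     0     1     0     1     0     1
          4     1     0     1     0     2     0     2     0     3     0     3     0     4
          5     1     0     1     0     2     1     2     1     3     2     4     2     5

2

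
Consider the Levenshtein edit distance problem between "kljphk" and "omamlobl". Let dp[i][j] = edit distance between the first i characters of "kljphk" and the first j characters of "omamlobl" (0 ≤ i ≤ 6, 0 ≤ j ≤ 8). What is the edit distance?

8

   ''  o  m  a  m  l  o  b  l
''  0  1  2  3  4  5  6  7  8
 k  1  1  2  3  4  5  6  7  8
 l  2  2  2  3  4  4  5  6  7
 j  3  3  3  3  4  5  5  6  7
 p  4  4  4  4  4  5  6  6  7
 h  5  5  5  5  5  5  6  7  7
 k  6  6  6  6  6  6  6  7  8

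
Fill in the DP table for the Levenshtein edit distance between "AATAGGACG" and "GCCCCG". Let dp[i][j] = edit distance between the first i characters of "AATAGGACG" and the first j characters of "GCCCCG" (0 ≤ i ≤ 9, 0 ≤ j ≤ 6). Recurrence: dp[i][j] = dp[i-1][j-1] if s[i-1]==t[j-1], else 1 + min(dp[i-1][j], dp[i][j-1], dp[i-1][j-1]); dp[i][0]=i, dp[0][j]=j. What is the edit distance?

   ''  G  C  C  C  C  G
''  0  1  2  3  4  5  6
 A  1  1  2  3  4  5  6
 A  2  2  2  3  4  5  6
 T  3  3  3  3  4  5  6
 A  4  4  4  4  4  5  6
 G  5  4  5  5  5  5  5
 G  6  5  5  6  6  6  5
 A  7  6  6  6  7  7  6
 C  8  7  6  6  6  7  7
 G  9  8  7  7  7  7  7

7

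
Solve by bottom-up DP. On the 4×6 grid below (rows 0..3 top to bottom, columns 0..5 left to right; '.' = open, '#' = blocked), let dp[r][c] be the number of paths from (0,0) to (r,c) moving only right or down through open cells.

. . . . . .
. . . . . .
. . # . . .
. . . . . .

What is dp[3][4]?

r\c   0   1   2   3   4   5
  0   1   1   1   1   1   1
  1   1   2   3   4   5   6
  2   1   3   0   4   9  15
  3   1   4   4   8  17  32

17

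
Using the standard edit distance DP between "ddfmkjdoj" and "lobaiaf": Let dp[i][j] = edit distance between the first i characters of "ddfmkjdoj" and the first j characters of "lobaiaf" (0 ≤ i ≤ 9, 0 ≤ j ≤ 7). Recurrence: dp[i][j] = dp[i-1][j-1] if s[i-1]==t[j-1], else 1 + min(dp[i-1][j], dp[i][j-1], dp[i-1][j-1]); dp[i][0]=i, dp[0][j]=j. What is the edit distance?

   ''  l  o  b  a  i  a  f
''  0  1  2  3  4  5  6  7
 d  1  1  2  3  4  5  6  7
 d  2  2  2  3  4  5  6  7
 f  3  3  3  3  4  5  6  6
 m  4  4  4  4  4  5  6  7
 k  5  5  5  5  5  5  6  7
 j  6  6  6  6  6  6  6  7
 d  7  7  7  7  7  7  7  7
 o  8  8  7  8  8  8  8  8
 j  9  9  8  8  9  9  9  9

9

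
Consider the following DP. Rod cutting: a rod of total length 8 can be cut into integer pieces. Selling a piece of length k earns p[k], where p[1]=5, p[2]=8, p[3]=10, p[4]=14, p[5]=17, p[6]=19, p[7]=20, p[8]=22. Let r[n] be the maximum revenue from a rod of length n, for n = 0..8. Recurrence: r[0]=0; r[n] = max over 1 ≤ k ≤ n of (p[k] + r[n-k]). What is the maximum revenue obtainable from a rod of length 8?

40

   n    0    1    2    3    4    5    6    7    8
r[n]    0    5   10   15   20   25   30   35   40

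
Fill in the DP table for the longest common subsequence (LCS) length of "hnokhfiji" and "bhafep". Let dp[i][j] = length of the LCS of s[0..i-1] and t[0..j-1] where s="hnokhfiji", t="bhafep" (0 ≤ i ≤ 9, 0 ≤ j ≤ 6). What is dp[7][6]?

   ''  b  h  a  f  e  p
''  0  0  0  0  0  0  0
 h  0  0  1  1  1  1  1
 n  0  0  1  1  1  1  1
 o  0  0  1  1  1  1  1
 k  0  0  1  1  1  1  1
 h  0  0  1  1  1  1  1
 f  0  0  1  1  2  2  2
 i  0  0  1  1  2  2  2
 j  0  0  1  1  2  2  2
 i  0  0  1  1  2  2  2

2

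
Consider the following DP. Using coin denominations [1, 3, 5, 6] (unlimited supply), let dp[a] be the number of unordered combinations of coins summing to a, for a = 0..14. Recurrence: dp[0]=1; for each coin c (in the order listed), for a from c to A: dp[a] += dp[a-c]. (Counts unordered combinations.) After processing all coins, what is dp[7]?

after  coin     0     1     2     3     4     5     6     7     8     9    10    11    12    13    14
          1     1     1     1     1     1     1     1     1     1     1     1     1     1     1     1
          3     1     1     1     2     2     2     3     3     3     4     4     4     5     5     5
          5     1     1     1     2     2     3     4     4     5     6     7     8     9    10    11
          6     1     1     1     2     2     3     5     5     6     8     9    11    14    15    17

5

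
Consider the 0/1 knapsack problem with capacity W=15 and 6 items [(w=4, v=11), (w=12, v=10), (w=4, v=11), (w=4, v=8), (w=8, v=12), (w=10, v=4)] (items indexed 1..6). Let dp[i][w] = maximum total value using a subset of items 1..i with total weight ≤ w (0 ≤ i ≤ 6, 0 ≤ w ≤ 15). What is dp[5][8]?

i\w   0   1   2   3   4   5   6   7   8   9  10  11  12  13  14  15
  0   0   0   0   0   0   0   0   0   0   0   0   0   0   0   0   0
  1   0   0   0   0  11  11  11  11  11  11  11  11  11  11  11  11
  2   0   0   0   0  11  11  11  11  11  11  11  11  11  11  11  11
  3   0   0   0   0  11  11  11  11  22  22  22  22  22  22  22  22
  4   0   0   0   0  11  11  11  11  22  22  22  22  30  30  30  30
  5   0   0   0   0  11  11  11  11  22  22  22  22  30  30  30  30
  6   0   0   0   0  11  11  11  11  22  22  22  22  30  30  30  30

22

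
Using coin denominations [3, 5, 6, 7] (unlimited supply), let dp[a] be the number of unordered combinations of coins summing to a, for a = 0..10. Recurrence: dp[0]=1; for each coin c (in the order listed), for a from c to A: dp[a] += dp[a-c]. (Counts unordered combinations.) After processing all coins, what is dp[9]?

after  coin     0     1     2     3     4     5     6     7     8     9    10
          3     1     0     0     1     0     0     1     0     0     1     0
          5     1     0     0     1     0     1     1     0     1     1     1
          6     1     0     0     1     0     1     2     0     1     2     1
          7     1     0     0     1     0     1     2     1     1     2     2

2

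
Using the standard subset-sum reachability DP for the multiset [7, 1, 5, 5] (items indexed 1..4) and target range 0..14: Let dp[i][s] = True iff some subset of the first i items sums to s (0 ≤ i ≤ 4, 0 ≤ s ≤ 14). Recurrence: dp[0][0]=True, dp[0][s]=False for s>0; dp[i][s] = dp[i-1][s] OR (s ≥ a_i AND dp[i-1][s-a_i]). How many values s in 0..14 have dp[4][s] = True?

10

i\s   0   1   2   3   4   5   6   7   8   9  10  11  12  13  14
  0   T   F   F   F   F   F   F   F   F   F   F   F   F   F   F
  1   T   F   F   F   F   F   F   T   F   F   F   F   F   F   F
  2   T   T   F   F   F   F   F   T   T   F   F   F   F   F   F
  3   T   T   F   F   F   T   T   T   T   F   F   F   T   T   F
  4   T   T   F   F   F   T   T   T   T   F   T   T   T   T   F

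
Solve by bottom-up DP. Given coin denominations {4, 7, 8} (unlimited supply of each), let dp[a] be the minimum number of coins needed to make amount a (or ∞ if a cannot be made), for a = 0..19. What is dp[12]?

 a  0  1  2  3  4  5  6  7  8  9 10 11 12 13 14 15 16 17 18 19
dp  0  -  -  -  1  -  -  1  1  -  -  2  2  -  2  2  2  -  3  3
(- denotes ∞ / unreachable)

2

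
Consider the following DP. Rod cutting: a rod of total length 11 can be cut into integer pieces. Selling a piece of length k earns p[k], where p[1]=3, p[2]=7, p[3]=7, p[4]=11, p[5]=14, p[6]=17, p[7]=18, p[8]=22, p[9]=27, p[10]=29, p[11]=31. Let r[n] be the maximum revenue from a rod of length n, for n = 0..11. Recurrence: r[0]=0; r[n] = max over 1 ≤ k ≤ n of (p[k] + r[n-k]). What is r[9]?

   n    0    1    2    3    4    5    6    7    8    9   10   11
r[n]    0    3    7   10   14   17   21   24   28   31   35   38

31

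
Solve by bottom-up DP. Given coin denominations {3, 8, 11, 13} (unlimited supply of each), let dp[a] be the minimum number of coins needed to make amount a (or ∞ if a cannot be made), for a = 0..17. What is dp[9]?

3

 a  0  1  2  3  4  5  6  7  8  9 10 11 12 13 14 15 16 17
dp  0  -  -  1  -  -  2  -  1  3  -  1  4  1  2  5  2  3
(- denotes ∞ / unreachable)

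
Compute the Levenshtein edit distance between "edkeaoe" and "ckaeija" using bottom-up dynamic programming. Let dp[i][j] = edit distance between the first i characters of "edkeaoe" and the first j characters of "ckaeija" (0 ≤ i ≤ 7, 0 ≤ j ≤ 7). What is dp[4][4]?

3

   ''  c  k  a  e  i  j  a
''  0  1  2  3  4  5  6  7
 e  1  1  2  3  3  4  5  6
 d  2  2  2  3  4  4  5  6
 k  3  3  2  3  4  5  5  6
 e  4  4  3  3  3  4  5  6
 a  5  5  4  3  4  4  5  5
 o  6  6  5  4  4  5  5  6
 e  7  7  6  5  4  5  6  6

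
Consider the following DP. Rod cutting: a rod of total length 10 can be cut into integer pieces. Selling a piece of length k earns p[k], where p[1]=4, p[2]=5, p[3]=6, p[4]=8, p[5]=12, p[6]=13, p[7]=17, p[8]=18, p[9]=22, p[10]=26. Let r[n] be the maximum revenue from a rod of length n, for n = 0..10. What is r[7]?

   n    0    1    2    3    4    5    6    7    8    9   10
r[n]    0    4    8   12   16   20   24   28   32   36   40

28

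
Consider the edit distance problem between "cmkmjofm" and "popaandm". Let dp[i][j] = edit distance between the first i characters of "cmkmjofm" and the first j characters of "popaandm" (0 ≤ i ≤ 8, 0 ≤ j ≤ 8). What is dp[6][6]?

   ''  p  o  p  a  a  n  d  m
''  0  1  2  3  4  5  6  7  8
 c  1  1  2  3  4  5  6  7  8
 m  2  2  2  3  4  5  6  7  7
 k  3  3  3  3  4  5  6  7  8
 m  4  4  4  4  4  5  6  7  7
 j  5  5  5  5  5  5  6  7  8
 o  6  6  5  6  6  6  6  7  8
 f  7  7  6  6  7  7  7  7  8
 m  8  8  7  7  7  8  8  8  7

6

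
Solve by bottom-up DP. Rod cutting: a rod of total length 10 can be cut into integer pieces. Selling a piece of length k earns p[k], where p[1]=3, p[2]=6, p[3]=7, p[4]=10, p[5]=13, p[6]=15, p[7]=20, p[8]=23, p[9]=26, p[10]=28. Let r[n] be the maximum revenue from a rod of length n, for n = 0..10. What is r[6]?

   n    0    1    2    3    4    5    6    7    8    9   10
r[n]    0    3    6    9   12   15   18   21   24   27   30

18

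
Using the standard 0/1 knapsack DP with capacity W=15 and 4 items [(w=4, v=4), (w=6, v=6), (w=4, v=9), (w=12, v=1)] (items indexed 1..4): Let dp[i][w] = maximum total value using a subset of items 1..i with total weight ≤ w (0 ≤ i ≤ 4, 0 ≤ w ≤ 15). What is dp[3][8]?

i\w   0   1   2   3   4   5   6   7   8   9  10  11  12  13  14  15
  0   0   0   0   0   0   0   0   0   0   0   0   0   0   0   0   0
  1   0   0   0   0   4   4   4   4   4   4   4   4   4   4   4   4
  2   0   0   0   0   4   4   6   6   6   6  10  10  10  10  10  10
  3   0   0   0   0   9   9   9   9  13  13  15  15  15  15  19  19
  4   0   0   0   0   9   9   9   9  13  13  15  15  15  15  19  19

13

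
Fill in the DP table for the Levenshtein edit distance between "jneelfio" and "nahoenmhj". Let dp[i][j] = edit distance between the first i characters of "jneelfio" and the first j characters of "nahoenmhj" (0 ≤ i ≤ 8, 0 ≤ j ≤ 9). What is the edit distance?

   ''  n  a  h  o  e  n  m  h  j
''  0  1  2  3  4  5  6  7  8  9
 j  1  1  2  3  4  5  6  7  8  8
 n  2  1  2  3  4  5  5  6  7  8
 e  3  2  2  3  4  4  5  6  7  8
 e  4  3  3  3  4  4  5  6  7  8
 l  5  4  4  4  4  5  5  6  7  8
 f  6  5  5  5  5  5  6  6  7  8
 i  7  6  6  6  6  6  6  7  7  8
 o  8  7  7  7  6  7  7  7  8  8

8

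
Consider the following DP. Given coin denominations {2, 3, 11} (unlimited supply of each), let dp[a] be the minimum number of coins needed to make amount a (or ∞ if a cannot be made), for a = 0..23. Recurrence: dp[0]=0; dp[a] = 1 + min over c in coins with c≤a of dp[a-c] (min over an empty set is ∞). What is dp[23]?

 a  0  1  2  3  4  5  6  7  8  9 10 11 12 13 14 15 16 17 18 19 20 21 22 23
dp  0  -  1  1  2  2  2  3  3  3  4  1  4  2  2  3  3  3  4  4  4  5  2  5
(- denotes ∞ / unreachable)

5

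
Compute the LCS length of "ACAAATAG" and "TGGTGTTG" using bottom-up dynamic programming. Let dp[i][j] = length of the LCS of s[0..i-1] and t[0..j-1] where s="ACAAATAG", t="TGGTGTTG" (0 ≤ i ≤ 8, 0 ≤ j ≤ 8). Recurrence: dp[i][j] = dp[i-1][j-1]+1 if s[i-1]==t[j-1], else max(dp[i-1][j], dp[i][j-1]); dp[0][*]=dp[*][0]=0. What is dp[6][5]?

1

   ''  T  G  G  T  G  T  T  G
''  0  0  0  0  0  0  0  0  0
 A  0  0  0  0  0  0  0  0  0
 C  0  0  0  0  0  0  0  0  0
 A  0  0  0  0  0  0  0  0  0
 A  0  0  0  0  0  0  0  0  0
 A  0  0  0  0  0  0  0  0  0
 T  0  1  1  1  1  1  1  1  1
 A  0  1  1  1  1  1  1  1  1
 G  0  1  2  2  2  2  2  2  2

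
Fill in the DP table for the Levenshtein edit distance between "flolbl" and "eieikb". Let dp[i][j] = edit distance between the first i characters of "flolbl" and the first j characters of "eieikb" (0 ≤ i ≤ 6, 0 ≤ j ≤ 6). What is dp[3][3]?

3

   ''  e  i  e  i  k  b
''  0  1  2  3  4  5  6
 f  1  1  2  3  4  5  6
 l  2  2  2  3  4  5  6
 o  3  3  3  3  4  5  6
 l  4  4  4  4  4  5  6
 b  5  5  5  5  5  5  5
 l  6  6  6  6  6  6  6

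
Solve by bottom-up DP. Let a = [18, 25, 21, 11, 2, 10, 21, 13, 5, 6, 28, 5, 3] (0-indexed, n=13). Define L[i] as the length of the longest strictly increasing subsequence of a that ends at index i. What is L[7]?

   i    0    1    2    3    4    5    6    7    8    9   10   11   12
a[i]   18   25   21   11    2   10   21   13    5    6   28    5    3
L[i]    1    2    2    1    1    2    3    3    2    3    4    2    2

3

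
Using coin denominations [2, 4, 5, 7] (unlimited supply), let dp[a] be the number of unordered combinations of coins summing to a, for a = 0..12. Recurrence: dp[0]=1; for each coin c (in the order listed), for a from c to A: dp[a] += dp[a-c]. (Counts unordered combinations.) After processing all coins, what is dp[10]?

after  coin     0     1     2     3     4     5     6     7     8     9    10    11    12
          2     1     0     1     0     1     0     1     0     1     0     1     0     1
          4     1     0     1     0     2     0     2     0     3     0     3     0     4
          5     1     0     1     0     2     1     2     1     3     2     4     2     5
          7     1     0     1     0     2     1     2     2     3     3     4     4     6

4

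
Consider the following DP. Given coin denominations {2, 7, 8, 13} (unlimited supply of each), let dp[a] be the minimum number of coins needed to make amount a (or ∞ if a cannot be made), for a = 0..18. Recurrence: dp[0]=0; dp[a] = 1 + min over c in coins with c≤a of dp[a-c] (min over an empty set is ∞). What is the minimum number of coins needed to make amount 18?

3

 a  0  1  2  3  4  5  6  7  8  9 10 11 12 13 14 15 16 17 18
dp  0  -  1  -  2  -  3  1  1  2  2  3  3  1  2  2  2  3  3
(- denotes ∞ / unreachable)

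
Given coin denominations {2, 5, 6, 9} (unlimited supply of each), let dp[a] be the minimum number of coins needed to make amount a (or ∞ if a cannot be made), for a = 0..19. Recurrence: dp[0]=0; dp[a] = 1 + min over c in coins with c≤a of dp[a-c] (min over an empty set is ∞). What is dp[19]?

3

 a  0  1  2  3  4  5  6  7  8  9 10 11 12 13 14 15 16 17 18 19
dp  0  -  1  -  2  1  1  2  2  1  2  2  2  3  2  2  3  3  2  3
(- denotes ∞ / unreachable)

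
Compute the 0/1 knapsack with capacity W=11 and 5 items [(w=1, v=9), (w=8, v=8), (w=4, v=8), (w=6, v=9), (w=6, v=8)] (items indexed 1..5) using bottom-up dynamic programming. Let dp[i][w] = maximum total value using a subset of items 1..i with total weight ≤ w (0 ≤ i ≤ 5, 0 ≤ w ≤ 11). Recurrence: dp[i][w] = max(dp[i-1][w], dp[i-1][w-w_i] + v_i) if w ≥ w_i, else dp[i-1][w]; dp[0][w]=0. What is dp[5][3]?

9

i\w   0   1   2   3   4   5   6   7   8   9  10  11
  0   0   0   0   0   0   0   0   0   0   0   0   0
  1   0   9   9   9   9   9   9   9   9   9   9   9
  2   0   9   9   9   9   9   9   9   9  17  17  17
  3   0   9   9   9   9  17  17  17  17  17  17  17
  4   0   9   9   9   9  17  17  18  18  18  18  26
  5   0   9   9   9   9  17  17  18  18  18  18  26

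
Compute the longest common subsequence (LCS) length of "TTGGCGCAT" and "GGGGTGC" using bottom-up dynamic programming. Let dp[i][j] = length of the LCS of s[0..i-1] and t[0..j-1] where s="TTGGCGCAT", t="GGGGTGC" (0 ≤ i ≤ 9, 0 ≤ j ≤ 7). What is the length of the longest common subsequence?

   ''  G  G  G  G  T  G  C
''  0  0  0  0  0  0  0  0
 T  0  0  0  0  0  1  1  1
 T  0  0  0  0  0  1  1  1
 G  0  1  1  1  1  1  2  2
 G  0  1  2  2  2  2  2  2
 C  0  1  2  2  2  2  2  3
 G  0  1  2  3  3  3  3  3
 C  0  1  2  3  3  3  3  4
 A  0  1  2  3  3  3  3  4
 T  0  1  2  3  3  4  4  4

4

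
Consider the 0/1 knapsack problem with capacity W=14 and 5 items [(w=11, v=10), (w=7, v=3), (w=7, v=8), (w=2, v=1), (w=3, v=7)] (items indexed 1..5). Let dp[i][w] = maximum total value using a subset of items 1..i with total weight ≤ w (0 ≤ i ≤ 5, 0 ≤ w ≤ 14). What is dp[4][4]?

1

i\w   0   1   2   3   4   5   6   7   8   9  10  11  12  13  14
  0   0   0   0   0   0   0   0   0   0   0   0   0   0   0   0
  1   0   0   0   0   0   0   0   0   0   0   0  10  10  10  10
  2   0   0   0   0   0   0   0   3   3   3   3  10  10  10  10
  3   0   0   0   0   0   0   0   8   8   8   8  10  10  10  11
  4   0   0   1   1   1   1   1   8   8   9   9  10  10  11  11
  5   0   0   1   7   7   8   8   8   8   9  15  15  16  16  17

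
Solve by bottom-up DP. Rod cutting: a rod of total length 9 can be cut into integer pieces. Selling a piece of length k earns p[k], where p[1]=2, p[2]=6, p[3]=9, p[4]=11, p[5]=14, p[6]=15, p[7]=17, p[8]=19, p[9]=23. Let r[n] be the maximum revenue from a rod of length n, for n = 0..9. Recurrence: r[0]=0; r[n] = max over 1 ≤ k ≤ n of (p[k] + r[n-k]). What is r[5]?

15

   n    0    1    2    3    4    5    6    7    8    9
r[n]    0    2    6    9   12   15   18   21   24   27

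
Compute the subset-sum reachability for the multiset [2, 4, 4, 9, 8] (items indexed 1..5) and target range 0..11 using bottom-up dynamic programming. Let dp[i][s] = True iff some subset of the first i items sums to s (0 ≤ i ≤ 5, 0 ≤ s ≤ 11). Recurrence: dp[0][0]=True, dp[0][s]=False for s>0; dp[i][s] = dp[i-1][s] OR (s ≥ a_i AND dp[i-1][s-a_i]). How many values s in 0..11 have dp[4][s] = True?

i\s   0   1   2   3   4   5   6   7   8   9  10  11
  0   T   F   F   F   F   F   F   F   F   F   F   F
  1   T   F   T   F   F   F   F   F   F   F   F   F
  2   T   F   T   F   T   F   T   F   F   F   F   F
  3   T   F   T   F   T   F   T   F   T   F   T   F
  4   T   F   T   F   T   F   T   F   T   T   T   T
  5   T   F   T   F   T   F   T   F   T   T   T   T

8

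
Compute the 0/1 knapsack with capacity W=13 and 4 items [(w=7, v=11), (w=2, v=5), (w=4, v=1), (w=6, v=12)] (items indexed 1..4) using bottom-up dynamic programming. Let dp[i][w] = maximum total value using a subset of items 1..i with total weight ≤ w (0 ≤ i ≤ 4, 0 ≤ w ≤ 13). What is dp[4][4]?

i\w   0   1   2   3   4   5   6   7   8   9  10  11  12  13
  0   0   0   0   0   0   0   0   0   0   0   0   0   0   0
  1   0   0   0   0   0   0   0  11  11  11  11  11  11  11
  2   0   0   5   5   5   5   5  11  11  16  16  16  16  16
  3   0   0   5   5   5   5   6  11  11  16  16  16  16  17
  4   0   0   5   5   5   5  12  12  17  17  17  17  18  23

5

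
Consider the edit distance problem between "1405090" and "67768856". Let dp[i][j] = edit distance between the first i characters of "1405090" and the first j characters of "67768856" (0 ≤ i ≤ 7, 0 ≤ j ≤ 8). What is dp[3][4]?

4

   ''  6  7  7  6  8  8  5  6
''  0  1  2  3  4  5  6  7  8
 1  1  1  2  3  4  5  6  7  8
 4  2  2  2  3  4  5  6  7  8
 0  3  3  3  3  4  5  6  7  8
 5  4  4  4  4  4  5  6  6  7
 0  5  5  5  5  5  5  6  7  7
 9  6  6  6  6  6  6  6  7  8
 0  7  7  7  7  7  7  7  7  8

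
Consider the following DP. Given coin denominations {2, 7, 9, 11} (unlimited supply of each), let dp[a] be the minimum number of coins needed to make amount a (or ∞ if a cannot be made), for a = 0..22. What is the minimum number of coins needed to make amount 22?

 a  0  1  2  3  4  5  6  7  8  9 10 11 12 13 14 15 16 17 18 19 20 21 22
dp  0  -  1  -  2  -  3  1  4  1  5  1  6  2  2  3  2  4  2  5  2  3  2
(- denotes ∞ / unreachable)

2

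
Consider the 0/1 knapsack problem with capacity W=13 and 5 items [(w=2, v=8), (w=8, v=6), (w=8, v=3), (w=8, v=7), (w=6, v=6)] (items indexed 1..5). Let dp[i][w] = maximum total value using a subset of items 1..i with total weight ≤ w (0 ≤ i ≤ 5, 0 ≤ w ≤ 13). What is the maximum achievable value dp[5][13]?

i\w   0   1   2   3   4   5   6   7   8   9  10  11  12  13
  0   0   0   0   0   0   0   0   0   0   0   0   0   0   0
  1   0   0   8   8   8   8   8   8   8   8   8   8   8   8
  2   0   0   8   8   8   8   8   8   8   8  14  14  14  14
  3   0   0   8   8   8   8   8   8   8   8  14  14  14  14
  4   0   0   8   8   8   8   8   8   8   8  15  15  15  15
  5   0   0   8   8   8   8   8   8  14  14  15  15  15  15

15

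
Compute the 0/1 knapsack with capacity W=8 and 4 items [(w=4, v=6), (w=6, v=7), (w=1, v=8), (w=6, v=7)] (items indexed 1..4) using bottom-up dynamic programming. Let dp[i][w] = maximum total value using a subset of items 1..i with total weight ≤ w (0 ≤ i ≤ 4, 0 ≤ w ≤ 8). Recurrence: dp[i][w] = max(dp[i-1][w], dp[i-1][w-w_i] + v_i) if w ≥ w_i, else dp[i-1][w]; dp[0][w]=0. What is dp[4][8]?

15

i\w   0   1   2   3   4   5   6   7   8
  0   0   0   0   0   0   0   0   0   0
  1   0   0   0   0   6   6   6   6   6
  2   0   0   0   0   6   6   7   7   7
  3   0   8   8   8   8  14  14  15  15
  4   0   8   8   8   8  14  14  15  15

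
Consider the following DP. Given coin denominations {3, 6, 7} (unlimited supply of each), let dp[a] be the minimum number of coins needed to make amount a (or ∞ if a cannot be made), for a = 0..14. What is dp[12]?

 a  0  1  2  3  4  5  6  7  8  9 10 11 12 13 14
dp  0  -  -  1  -  -  1  1  -  2  2  -  2  2  2
(- denotes ∞ / unreachable)

2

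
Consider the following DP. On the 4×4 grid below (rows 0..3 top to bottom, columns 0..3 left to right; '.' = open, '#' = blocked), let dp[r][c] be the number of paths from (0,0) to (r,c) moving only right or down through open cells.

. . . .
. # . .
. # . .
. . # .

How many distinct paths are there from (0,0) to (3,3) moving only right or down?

3

r\c   0   1   2   3
  0   1   1   1   1
  1   1   0   1   2
  2   1   0   1   3
  3   1   1   0   3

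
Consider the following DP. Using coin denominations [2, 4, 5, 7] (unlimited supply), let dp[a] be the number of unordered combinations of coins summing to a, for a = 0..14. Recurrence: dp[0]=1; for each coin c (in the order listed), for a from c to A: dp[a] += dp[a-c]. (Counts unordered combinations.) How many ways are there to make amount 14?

after  coin     0     1     2     3     4     5     6     7     8     9    10    11    12    13    14
          2     1     0     1     0     1     0     1     0     1     0     1     0     1     0     1
          4     1     0     1     0     2     0     2     0     3     0     3     0     4     0     4
          5     1     0     1     0     2     1     2     1     3     2     4     2     5     3     6
          7     1     0     1     0     2     1     2     2     3     3     4     4     6     5     8

8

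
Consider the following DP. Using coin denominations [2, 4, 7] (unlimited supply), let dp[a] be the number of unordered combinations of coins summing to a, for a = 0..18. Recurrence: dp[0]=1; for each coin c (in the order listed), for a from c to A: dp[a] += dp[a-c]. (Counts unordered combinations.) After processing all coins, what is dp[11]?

2

after  coin     0     1     2     3     4     5     6     7     8     9    10    11    12    13    14    15    16    17    18
          2     1     0     1     0     1     0     1     0     1     0     1     0     1     0     1     0     1     0     1
          4     1     0     1     0     2     0     2     0     3     0     3     0     4     0     4     0     5     0     5
          7     1     0     1     0     2     0     2     1     3     1     3     2     4     2     5     3     6     3     7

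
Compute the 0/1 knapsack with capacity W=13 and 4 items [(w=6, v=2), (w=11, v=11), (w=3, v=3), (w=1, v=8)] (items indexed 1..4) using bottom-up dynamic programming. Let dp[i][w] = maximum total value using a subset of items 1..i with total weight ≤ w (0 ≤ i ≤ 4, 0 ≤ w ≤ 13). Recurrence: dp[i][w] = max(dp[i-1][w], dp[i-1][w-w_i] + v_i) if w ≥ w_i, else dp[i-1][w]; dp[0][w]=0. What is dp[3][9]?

i\w   0   1   2   3   4   5   6   7   8   9  10  11  12  13
  0   0   0   0   0   0   0   0   0   0   0   0   0   0   0
  1   0   0   0   0   0   0   2   2   2   2   2   2   2   2
  2   0   0   0   0   0   0   2   2   2   2   2  11  11  11
  3   0   0   0   3   3   3   3   3   3   5   5  11  11  11
  4   0   8   8   8  11  11  11  11  11  11  13  13  19  19

5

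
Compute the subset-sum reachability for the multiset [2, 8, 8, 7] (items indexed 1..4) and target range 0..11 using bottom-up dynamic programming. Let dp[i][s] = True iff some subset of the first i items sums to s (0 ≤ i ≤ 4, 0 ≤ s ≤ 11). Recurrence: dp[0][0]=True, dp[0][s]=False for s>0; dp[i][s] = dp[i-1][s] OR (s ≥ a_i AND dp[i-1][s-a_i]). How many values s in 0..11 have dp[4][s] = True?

6

i\s   0   1   2   3   4   5   6   7   8   9  10  11
  0   T   F   F   F   F   F   F   F   F   F   F   F
  1   T   F   T   F   F   F   F   F   F   F   F   F
  2   T   F   T   F   F   F   F   F   T   F   T   F
  3   T   F   T   F   F   F   F   F   T   F   T   F
  4   T   F   T   F   F   F   F   T   T   T   T   F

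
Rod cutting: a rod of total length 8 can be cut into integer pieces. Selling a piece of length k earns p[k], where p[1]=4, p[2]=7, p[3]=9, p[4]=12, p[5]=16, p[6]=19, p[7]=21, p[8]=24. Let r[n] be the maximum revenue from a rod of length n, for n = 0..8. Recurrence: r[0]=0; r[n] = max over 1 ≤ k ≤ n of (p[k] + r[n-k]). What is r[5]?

20

   n    0    1    2    3    4    5    6    7    8
r[n]    0    4    8   12   16   20   24   28   32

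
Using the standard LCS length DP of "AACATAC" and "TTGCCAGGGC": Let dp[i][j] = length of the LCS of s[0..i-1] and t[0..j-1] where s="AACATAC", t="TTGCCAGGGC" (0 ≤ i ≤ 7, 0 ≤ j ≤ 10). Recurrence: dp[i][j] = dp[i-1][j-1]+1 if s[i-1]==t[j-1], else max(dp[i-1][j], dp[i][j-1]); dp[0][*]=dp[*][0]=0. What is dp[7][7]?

2

   ''  T  T  G  C  C  A  G  G  G  C
''  0  0  0  0  0  0  0  0  0  0  0
 A  0  0  0  0  0  0  1  1  1  1  1
 A  0  0  0  0  0  0  1  1  1  1  1
 C  0  0  0  0  1  1  1  1  1  1  2
 A  0  0  0  0  1  1  2  2  2  2  2
 T  0  1  1  1  1  1  2  2  2  2  2
 A  0  1  1  1  1  1  2  2  2  2  2
 C  0  1  1  1  2  2  2  2  2  2  3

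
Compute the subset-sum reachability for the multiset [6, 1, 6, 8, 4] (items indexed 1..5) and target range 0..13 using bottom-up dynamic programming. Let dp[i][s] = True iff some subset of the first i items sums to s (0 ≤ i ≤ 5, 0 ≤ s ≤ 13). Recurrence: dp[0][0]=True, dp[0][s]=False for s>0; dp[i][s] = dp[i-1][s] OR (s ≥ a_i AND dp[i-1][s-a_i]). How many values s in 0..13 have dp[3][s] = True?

i\s   0   1   2   3   4   5   6   7   8   9  10  11  12  13
  0   T   F   F   F   F   F   F   F   F   F   F   F   F   F
  1   T   F   F   F   F   F   T   F   F   F   F   F   F   F
  2   T   T   F   F   F   F   T   T   F   F   F   F   F   F
  3   T   T   F   F   F   F   T   T   F   F   F   F   T   T
  4   T   T   F   F   F   F   T   T   T   T   F   F   T   T
  5   T   T   F   F   T   T   T   T   T   T   T   T   T   T

6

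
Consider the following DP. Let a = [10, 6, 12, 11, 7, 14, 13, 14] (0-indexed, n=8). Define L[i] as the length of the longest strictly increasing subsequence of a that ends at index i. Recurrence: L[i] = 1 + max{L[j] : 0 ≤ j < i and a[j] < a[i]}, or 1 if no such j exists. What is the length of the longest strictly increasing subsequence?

4

   i    0    1    2    3    4    5    6    7
a[i]   10    6   12   11    7   14   13   14
L[i]    1    1    2    2    2    3    3    4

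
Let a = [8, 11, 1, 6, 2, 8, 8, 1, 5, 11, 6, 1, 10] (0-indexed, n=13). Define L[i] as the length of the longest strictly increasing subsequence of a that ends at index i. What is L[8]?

   i    0    1    2    3    4    5    6    7    8    9   10   11   12
a[i]    8   11    1    6    2    8    8    1    5   11    6    1   10
L[i]    1    2    1    2    2    3    3    1    3    4    4    1    5

3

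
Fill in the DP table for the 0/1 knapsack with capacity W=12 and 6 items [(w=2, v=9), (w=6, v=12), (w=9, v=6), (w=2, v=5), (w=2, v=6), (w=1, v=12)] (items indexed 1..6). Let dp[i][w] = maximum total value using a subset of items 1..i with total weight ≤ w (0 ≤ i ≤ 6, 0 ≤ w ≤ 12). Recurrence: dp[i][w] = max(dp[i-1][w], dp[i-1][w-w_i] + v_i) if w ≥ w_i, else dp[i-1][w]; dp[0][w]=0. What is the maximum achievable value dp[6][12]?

39

i\w   0   1   2   3   4   5   6   7   8   9  10  11  12
  0   0   0   0   0   0   0   0   0   0   0   0   0   0
  1   0   0   9   9   9   9   9   9   9   9   9   9   9
  2   0   0   9   9   9   9  12  12  21  21  21  21  21
  3   0   0   9   9   9   9  12  12  21  21  21  21  21
  4   0   0   9   9  14  14  14  14  21  21  26  26  26
  5   0   0   9   9  15  15  20  20  21  21  27  27  32
  6   0  12  12  21  21  27  27  32  32  33  33  39  39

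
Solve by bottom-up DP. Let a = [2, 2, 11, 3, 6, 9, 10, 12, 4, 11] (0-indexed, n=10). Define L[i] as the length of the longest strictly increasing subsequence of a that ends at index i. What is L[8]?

   i    0    1    2    3    4    5    6    7    8    9
a[i]    2    2   11    3    6    9   10   12    4   11
L[i]    1    1    2    2    3    4    5    6    3    6

3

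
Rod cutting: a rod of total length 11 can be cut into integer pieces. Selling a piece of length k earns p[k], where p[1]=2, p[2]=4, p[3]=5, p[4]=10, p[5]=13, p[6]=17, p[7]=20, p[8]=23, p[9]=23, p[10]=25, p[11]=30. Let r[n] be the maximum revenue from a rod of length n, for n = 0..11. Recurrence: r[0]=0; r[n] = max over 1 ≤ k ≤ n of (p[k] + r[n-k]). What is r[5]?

13

   n    0    1    2    3    4    5    6    7    8    9   10   11
r[n]    0    2    4    6   10   13   17   20   23   25   27   30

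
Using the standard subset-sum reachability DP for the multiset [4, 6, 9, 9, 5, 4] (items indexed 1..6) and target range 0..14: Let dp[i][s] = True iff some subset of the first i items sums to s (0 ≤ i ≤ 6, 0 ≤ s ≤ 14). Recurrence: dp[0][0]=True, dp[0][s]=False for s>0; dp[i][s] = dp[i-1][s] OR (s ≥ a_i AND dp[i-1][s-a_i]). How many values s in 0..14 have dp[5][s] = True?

9

i\s   0   1   2   3   4   5   6   7   8   9  10  11  12  13  14
  0   T   F   F   F   F   F   F   F   F   F   F   F   F   F   F
  1   T   F   F   F   T   F   F   F   F   F   F   F   F   F   F
  2   T   F   F   F   T   F   T   F   F   F   T   F   F   F   F
  3   T   F   F   F   T   F   T   F   F   T   T   F   F   T   F
  4   T   F   F   F   T   F   T   F   F   T   T   F   F   T   F
  5   T   F   F   F   T   T   T   F   F   T   T   T   F   T   T
  6   T   F   F   F   T   T   T   F   T   T   T   T   F   T   T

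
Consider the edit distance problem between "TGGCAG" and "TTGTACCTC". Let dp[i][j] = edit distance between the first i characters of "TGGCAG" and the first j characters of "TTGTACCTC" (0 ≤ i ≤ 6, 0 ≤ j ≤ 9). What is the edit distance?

   ''  T  T  G  T  A  C  C  T  C
''  0  1  2  3  4  5  6  7  8  9
 T  1  0  1  2  3  4  5  6  7  8
 G  2  1  1  1  2  3  4  5  6  7
 G  3  2  2  1  2  3  4  5  6  7
 C  4  3  3  2  2  3  3  4  5  6
 A  5  4  4  3  3  2  3  4  5  6
 G  6  5  5  4  4  3  3  4  5  6

6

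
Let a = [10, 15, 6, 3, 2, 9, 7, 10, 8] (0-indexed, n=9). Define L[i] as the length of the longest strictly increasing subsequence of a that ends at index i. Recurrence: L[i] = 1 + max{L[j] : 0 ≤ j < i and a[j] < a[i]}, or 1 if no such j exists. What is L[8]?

   i    0    1    2    3    4    5    6    7    8
a[i]   10   15    6    3    2    9    7   10    8
L[i]    1    2    1    1    1    2    2    3    3

3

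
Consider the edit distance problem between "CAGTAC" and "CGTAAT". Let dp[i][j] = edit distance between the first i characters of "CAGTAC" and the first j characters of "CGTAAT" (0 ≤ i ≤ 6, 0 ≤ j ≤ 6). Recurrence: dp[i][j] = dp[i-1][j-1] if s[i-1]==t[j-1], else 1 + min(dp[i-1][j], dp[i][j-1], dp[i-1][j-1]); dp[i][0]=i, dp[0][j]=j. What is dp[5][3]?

2

   ''  C  G  T  A  A  T
''  0  1  2  3  4  5  6
 C  1  0  1  2  3  4  5
 A  2  1  1  2  2  3  4
 G  3  2  1  2  3  3  4
 T  4  3  2  1  2  3  3
 A  5  4  3  2  1  2  3
 C  6  5  4  3  2  2  3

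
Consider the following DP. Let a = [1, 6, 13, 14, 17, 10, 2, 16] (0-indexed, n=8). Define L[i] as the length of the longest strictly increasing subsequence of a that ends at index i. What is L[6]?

   i    0    1    2    3    4    5    6    7
a[i]    1    6   13   14   17   10    2   16
L[i]    1    2    3    4    5    3    2    5

2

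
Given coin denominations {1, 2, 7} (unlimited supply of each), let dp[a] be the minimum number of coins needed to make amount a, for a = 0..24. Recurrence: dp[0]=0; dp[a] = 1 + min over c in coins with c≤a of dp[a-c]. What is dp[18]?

 a  0  1  2  3  4  5  6  7  8  9 10 11 12 13 14 15 16 17 18 19 20 21 22 23 24
dp  0  1  1  2  2  3  3  1  2  2  3  3  4  4  2  3  3  4  4  5  5  3  4  4  5

4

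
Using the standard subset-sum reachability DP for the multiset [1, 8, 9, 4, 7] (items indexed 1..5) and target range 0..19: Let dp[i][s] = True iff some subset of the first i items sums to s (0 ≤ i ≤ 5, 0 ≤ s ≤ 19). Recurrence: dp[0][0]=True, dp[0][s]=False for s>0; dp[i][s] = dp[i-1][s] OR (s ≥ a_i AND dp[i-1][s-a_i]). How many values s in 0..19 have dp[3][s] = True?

i\s   0   1   2   3   4   5   6   7   8   9  10  11  12  13  14  15  16  17  18  19
  0   T   F   F   F   F   F   F   F   F   F   F   F   F   F   F   F   F   F   F   F
  1   T   T   F   F   F   F   F   F   F   F   F   F   F   F   F   F   F   F   F   F
  2   T   T   F   F   F   F   F   F   T   T   F   F   F   F   F   F   F   F   F   F
  3   T   T   F   F   F   F   F   F   T   T   T   F   F   F   F   F   F   T   T   F
  4   T   T   F   F   T   T   F   F   T   T   T   F   T   T   T   F   F   T   T   F
  5   T   T   F   F   T   T   F   T   T   T   T   T   T   T   T   T   T   T   T   T

7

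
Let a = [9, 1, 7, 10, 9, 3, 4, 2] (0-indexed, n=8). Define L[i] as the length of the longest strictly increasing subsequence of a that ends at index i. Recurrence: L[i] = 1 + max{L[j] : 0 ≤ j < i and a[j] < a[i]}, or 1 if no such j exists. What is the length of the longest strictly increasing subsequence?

3

   i    0    1    2    3    4    5    6    7
a[i]    9    1    7   10    9    3    4    2
L[i]    1    1    2    3    3    2    3    2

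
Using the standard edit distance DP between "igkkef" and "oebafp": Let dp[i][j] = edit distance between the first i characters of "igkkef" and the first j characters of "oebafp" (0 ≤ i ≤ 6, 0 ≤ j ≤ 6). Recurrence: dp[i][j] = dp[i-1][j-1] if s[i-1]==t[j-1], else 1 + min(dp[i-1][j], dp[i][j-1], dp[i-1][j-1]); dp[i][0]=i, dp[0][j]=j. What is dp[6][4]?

   ''  o  e  b  a  f  p
''  0  1  2  3  4  5  6
 i  1  1  2  3  4  5  6
 g  2  2  2  3  4  5  6
 k  3  3  3  3  4  5  6
 k  4  4  4  4  4  5  6
 e  5  5  4  5  5  5  6
 f  6  6  5  5  6  5  6

6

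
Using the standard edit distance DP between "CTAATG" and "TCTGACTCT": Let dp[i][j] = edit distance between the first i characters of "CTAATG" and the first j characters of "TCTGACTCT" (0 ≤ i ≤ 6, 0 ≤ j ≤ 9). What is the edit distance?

5

   ''  T  C  T  G  A  C  T  C  T
''  0  1  2  3  4  5  6  7  8  9
 C  1  1  1  2  3  4  5  6  7  8
 T  2  1  2  1  2  3  4  5  6  7
 A  3  2  2  2  2  2  3  4  5  6
 A  4  3  3  3  3  2  3  4  5  6
 T  5  4  4  3  4  3  3  3  4  5
 G  6  5  5  4  3  4  4  4  4  5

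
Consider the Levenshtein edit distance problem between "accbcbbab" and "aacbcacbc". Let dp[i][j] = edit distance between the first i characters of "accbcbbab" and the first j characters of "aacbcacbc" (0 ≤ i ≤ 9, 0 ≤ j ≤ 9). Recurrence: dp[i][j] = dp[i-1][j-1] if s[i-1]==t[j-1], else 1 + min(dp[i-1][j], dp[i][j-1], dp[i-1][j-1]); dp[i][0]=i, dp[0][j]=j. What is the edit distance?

5

   ''  a  a  c  b  c  a  c  b  c
''  0  1  2  3  4  5  6  7  8  9
 a  1  0  1  2  3  4  5  6  7  8
 c  2  1  1  1  2  3  4  5  6  7
 c  3  2  2  1  2  2  3  4  5  6
 b  4  3  3  2  1  2  3  4  4  5
 c  5  4  4  3  2  1  2  3  4  4
 b  6  5  5  4  3  2  2  3  3  4
 b  7  6  6  5  4  3  3  3  3  4
 a  8  7  6  6  5  4  3  4  4  4
 b  9  8  7  7  6  5  4  4  4  5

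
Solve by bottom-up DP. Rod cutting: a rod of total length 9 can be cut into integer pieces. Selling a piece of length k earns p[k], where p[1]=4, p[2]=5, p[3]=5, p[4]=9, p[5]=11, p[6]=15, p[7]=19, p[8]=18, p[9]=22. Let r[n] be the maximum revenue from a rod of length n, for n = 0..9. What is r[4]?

16

   n    0    1    2    3    4    5    6    7    8    9
r[n]    0    4    8   12   16   20   24   28   32   36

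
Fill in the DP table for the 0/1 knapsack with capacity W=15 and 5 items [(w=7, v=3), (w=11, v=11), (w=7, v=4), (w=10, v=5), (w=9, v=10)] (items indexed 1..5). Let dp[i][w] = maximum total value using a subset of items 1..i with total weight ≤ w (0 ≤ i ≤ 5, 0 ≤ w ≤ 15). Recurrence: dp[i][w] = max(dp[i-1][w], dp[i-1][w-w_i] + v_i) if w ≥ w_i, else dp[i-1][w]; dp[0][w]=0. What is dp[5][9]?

i\w   0   1   2   3   4   5   6   7   8   9  10  11  12  13  14  15
  0   0   0   0   0   0   0   0   0   0   0   0   0   0   0   0   0
  1   0   0   0   0   0   0   0   3   3   3   3   3   3   3   3   3
  2   0   0   0   0   0   0   0   3   3   3   3  11  11  11  11  11
  3   0   0   0   0   0   0   0   4   4   4   4  11  11  11  11  11
  4   0   0   0   0   0   0   0   4   4   4   5  11  11  11  11  11
  5   0   0   0   0   0   0   0   4   4  10  10  11  11  11  11  11

10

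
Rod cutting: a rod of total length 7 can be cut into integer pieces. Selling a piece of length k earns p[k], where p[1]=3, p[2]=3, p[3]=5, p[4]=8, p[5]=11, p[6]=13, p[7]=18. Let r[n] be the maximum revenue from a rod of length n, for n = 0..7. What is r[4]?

   n    0    1    2    3    4    5    6    7
r[n]    0    3    6    9   12   15   18   21

12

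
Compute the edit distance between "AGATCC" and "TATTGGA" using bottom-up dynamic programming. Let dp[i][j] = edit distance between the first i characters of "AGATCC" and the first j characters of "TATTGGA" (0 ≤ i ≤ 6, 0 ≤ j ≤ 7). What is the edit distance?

   ''  T  A  T  T  G  G  A
''  0  1  2  3  4  5  6  7
 A  1  1  1  2  3  4  5  6
 G  2  2  2  2  3  3  4  5
 A  3  3  2  3  3  4  4  4
 T  4  3  3  2  3  4  5  5
 C  5  4  4  3  3  4  5  6
 C  6  5  5  4  4  4  5  6

6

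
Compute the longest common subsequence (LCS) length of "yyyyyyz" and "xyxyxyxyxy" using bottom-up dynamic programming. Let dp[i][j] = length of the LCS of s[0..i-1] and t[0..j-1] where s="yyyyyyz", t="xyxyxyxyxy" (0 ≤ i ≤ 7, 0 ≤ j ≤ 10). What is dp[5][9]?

4

   ''  x  y  x  y  x  y  x  y  x  y
''  0  0  0  0  0  0  0  0  0  0  0
 y  0  0  1  1  1  1  1  1  1  1  1
 y  0  0  1  1  2  2  2  2  2  2  2
 y  0  0  1  1  2  2  3  3  3  3  3
 y  0  0  1  1  2  2  3  3  4  4  4
 y  0  0  1  1  2  2  3  3  4  4  5
 y  0  0  1  1  2  2  3  3  4  4  5
 z  0  0  1  1  2  2  3  3  4  4  5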